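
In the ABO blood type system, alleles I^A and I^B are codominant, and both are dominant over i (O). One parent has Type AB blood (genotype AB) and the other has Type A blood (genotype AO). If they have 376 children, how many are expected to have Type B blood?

Cross: AB × AO
Possible offspring genotypes: 1 AA, 1 AO, 1 AB, 1 BO
Blood type counts: 2 Type A, 1 Type AB, 1 Type B
Probability of Type B: 1/4
Expected count = 1/4 × 376 = 94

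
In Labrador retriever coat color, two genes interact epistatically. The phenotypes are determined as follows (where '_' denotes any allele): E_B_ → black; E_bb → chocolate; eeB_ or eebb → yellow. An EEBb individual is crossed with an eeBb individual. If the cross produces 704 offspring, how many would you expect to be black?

Cross: EEBb × eeBb — consider each gene separately:
E gene: EE × ee → 4 Ee → 4 E_ (out of 4)
B gene: Bb × Bb → 1 BB, 2 Bb, 1 bb → 3 B_ : 1 bb (out of 4)
Genotype classes (out of 4 × 4 = 16): E_B_ = 4×3 = 12; E_bb = 4×1 = 4
Apply the phenotype rules: E_B_ (12) → black; E_bb (4) → chocolate
Phenotype counts (out of 16): 12 black, 4 chocolate
black: 12 out of 16 → fraction 3/4
Expected count = 3/4 × 704 = 528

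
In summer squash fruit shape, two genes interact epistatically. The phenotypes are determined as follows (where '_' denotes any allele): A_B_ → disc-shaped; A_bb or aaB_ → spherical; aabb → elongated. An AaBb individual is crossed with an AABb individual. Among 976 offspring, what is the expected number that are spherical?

Cross: AaBb × AABb — consider each gene separately:
A gene: Aa × AA → 2 AA, 2 Aa → 4 A_ (out of 4)
B gene: Bb × Bb → 1 BB, 2 Bb, 1 bb → 3 B_ : 1 bb (out of 4)
Genotype classes (out of 4 × 4 = 16): A_B_ = 4×3 = 12; A_bb = 4×1 = 4
Apply the phenotype rules: A_B_ (12) → disc-shaped; A_bb (4) → spherical
Phenotype counts (out of 16): 12 disc-shaped, 4 spherical
spherical: 4 out of 16 → fraction 1/4
Expected count = 1/4 × 976 = 244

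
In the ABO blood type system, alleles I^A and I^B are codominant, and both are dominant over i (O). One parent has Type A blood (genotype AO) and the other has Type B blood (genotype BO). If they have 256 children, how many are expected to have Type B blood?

Cross: AO × BO
Possible offspring genotypes: 1 AB, 1 AO, 1 BO, 1 OO
Blood type counts: 1 Type AB, 1 Type A, 1 Type B, 1 Type O
Probability of Type B: 1/4
Expected count = 1/4 × 256 = 64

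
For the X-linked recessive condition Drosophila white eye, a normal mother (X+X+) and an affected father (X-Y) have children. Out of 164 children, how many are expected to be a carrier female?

Cross: X+X+ × X-Y
Offspring: 2 X+X-, 2 X+Y
Probability of a carrier female: 2/4 = 1/2
Expected count = 1/2 × 164 = 82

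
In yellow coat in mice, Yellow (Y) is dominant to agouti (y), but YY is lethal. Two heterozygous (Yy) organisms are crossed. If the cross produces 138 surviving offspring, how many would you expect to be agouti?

Cross: Yy × Yy
Punnett square offspring (before lethality): 1 YY, 2 Yy, 1 yy
The YY genotype is lethal (embryos die); surviving offspring: 2 Yy, 1 yy
agouti: 1 out of 3 → fraction 1/3
Expected count = 1/3 × 138 = 46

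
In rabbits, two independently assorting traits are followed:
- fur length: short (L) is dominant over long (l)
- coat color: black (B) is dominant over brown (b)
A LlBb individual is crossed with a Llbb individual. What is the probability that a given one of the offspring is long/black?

Dihybrid cross LlBb × Llbb — consider each gene separately:
fur length: Ll × Ll → 1 LL, 2 Ll, 1 ll → 3 L_ : 1 ll (out of 4)
coat color: Bb × bb → 2 Bb, 2 bb → 2 B_ : 2 bb (out of 4)
Combine (counts out of 4 × 4 = 16): short/black (L_B_) = 3×2 = 6; short/brown (L_bb) = 3×2 = 6; long/black (llB_) = 1×2 = 2; long/brown (llbb) = 1×2 = 2
Phenotype counts (out of 16): 6 short/black, 6 short/brown, 2 long/black, 2 long/brown
long/black: 2 out of 16
Probability: 2/16 = 1/8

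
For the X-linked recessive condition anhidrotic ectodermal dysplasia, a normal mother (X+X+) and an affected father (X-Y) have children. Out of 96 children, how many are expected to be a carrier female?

Cross: X+X+ × X-Y
Offspring: 2 X+X-, 2 X+Y
Probability of a carrier female: 2/4 = 1/2
Expected count = 1/2 × 96 = 48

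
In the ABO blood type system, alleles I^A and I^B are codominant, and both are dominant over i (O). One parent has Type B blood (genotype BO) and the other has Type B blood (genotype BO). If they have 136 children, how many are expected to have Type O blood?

Cross: BO × BO
Possible offspring genotypes: 1 BB, 2 BO, 1 OO
Blood type counts: 3 Type B, 1 Type O
Probability of Type O: 1/4
Expected count = 1/4 × 136 = 34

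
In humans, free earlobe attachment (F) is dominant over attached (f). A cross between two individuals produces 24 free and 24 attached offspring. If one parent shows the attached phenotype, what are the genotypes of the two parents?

Observed offspring: 24 free, 24 attached
The observed ratio simplifies to 1:1. One parent shows attached, so its genotype must be ff. A 1:1 offspring split requires the other parent to be heterozygous (Ff).
Parent genotypes: ff × Ff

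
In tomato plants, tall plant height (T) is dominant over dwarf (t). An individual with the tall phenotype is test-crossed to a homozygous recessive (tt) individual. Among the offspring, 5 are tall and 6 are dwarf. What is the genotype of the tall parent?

Test cross: ? × tt
Offspring: 5 tall, 6 dwarf — approximately 1:1.
A 1:1 ratio in a test cross indicates the unknown parent is heterozygous (Tt).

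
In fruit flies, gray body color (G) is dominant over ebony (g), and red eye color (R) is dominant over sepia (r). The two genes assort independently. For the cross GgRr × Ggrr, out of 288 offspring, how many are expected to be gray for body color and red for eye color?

Dihybrid cross GgRr × Ggrr — consider each gene separately:
body color: Gg × Gg → 1 GG, 2 Gg, 1 gg → 3 G_ : 1 gg (out of 4)
eye color: Rr × rr → 2 Rr, 2 rr → 2 R_ : 2 rr (out of 4)
Looking for: gray (G_) and red (R_)
P(gray) = 3/4, P(red) = 2/4
P(both) = 3/4 × 2/4 = 6/16 = 3/8
Expected count = 3/8 × 288 = 108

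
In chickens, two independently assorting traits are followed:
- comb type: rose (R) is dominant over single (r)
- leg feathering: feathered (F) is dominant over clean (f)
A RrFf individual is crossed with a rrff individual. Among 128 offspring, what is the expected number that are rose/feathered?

Dihybrid cross RrFf × rrff — consider each gene separately:
comb type: Rr × rr → 2 Rr, 2 rr → 2 R_ : 2 rr (out of 4)
leg feathering: Ff × ff → 2 Ff, 2 ff → 2 F_ : 2 ff (out of 4)
Combine (counts out of 4 × 4 = 16): rose/feathered (R_F_) = 2×2 = 4; rose/clean (R_ff) = 2×2 = 4; single/feathered (rrF_) = 2×2 = 4; single/clean (rrff) = 2×2 = 4
Phenotype counts (out of 16): 4 rose/feathered, 4 rose/clean, 4 single/feathered, 4 single/clean
rose/feathered: 4 out of 16 → fraction 1/4
Expected count = 1/4 × 128 = 32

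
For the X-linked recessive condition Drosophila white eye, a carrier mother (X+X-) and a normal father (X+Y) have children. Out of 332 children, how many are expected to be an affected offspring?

Cross: X+X- × X+Y
Offspring: 1 X+X+, 1 X+Y, 1 X+X-, 1 X-Y
Probability of an affected offspring: 1/4
Expected count = 1/4 × 332 = 83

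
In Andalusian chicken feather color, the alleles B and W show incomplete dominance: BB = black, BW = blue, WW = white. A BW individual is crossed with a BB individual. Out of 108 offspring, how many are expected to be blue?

Punnett square for BW × BB:
Offspring genotypes: 2 BB, 2 BW
Phenotype counts: 2 black, 2 blue
blue: 2 out of 4 → fraction 1/2
Expected count = 1/2 × 108 = 54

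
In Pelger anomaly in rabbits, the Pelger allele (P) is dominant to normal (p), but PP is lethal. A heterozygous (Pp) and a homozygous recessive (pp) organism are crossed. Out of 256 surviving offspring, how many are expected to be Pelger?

Cross: Pp × pp
Punnett square offspring (before lethality): 2 Pp, 2 pp
No PP offspring are produced in this cross.
Pelger: 2 out of 4 → fraction 1/2
Expected count = 1/2 × 256 = 128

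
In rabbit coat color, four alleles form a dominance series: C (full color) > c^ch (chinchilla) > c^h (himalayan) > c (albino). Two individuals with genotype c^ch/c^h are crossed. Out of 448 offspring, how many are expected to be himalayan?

Cross: c^ch/c^h × c^ch/c^h
Allele dominance: C > c^ch > c^h > c
Offspring genotypes: 1 c^ch/c^ch, 2 c^ch/c^h, 1 c^h/c^h
Phenotype counts: 3 chinchilla, 1 himalayan
himalayan: 1 out of 4 → fraction 1/4
Expected count = 1/4 × 448 = 112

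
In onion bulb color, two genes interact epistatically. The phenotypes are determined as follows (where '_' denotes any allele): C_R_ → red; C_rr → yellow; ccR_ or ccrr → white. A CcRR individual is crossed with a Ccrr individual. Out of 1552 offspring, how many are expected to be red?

Cross: CcRR × Ccrr — consider each gene separately:
C gene: Cc × Cc → 1 CC, 2 Cc, 1 cc → 3 C_ : 1 cc (out of 4)
R gene: RR × rr → 4 Rr → 4 R_ (out of 4)
Genotype classes (out of 4 × 4 = 16): C_R_ = 3×4 = 12; ccR_ = 1×4 = 4
Apply the phenotype rules: C_R_ (12) → red; ccR_ (4) → white
Phenotype counts (out of 16): 12 red, 4 white
red: 12 out of 16 → fraction 3/4
Expected count = 3/4 × 1552 = 1164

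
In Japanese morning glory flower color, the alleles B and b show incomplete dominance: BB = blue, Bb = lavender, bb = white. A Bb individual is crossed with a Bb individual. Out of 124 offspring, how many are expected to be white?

Punnett square for Bb × Bb:
Offspring genotypes: 1 BB, 2 Bb, 1 bb
Phenotype counts: 1 blue, 2 lavender, 1 white
white: 1 out of 4 → fraction 1/4
Expected count = 1/4 × 124 = 31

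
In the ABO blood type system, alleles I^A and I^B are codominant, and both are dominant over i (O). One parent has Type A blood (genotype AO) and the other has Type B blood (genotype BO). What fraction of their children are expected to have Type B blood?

Cross: AO × BO
Possible offspring genotypes: 1 AB, 1 AO, 1 BO, 1 OO
Blood type counts: 1 Type AB, 1 Type A, 1 Type B, 1 Type O
Probability of Type B: 1/4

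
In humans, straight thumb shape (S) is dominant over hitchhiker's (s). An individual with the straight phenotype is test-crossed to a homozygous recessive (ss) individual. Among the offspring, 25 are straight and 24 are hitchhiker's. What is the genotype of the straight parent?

Test cross: ? × ss
Offspring: 25 straight, 24 hitchhiker's — approximately 1:1.
A 1:1 ratio in a test cross indicates the unknown parent is heterozygous (Ss).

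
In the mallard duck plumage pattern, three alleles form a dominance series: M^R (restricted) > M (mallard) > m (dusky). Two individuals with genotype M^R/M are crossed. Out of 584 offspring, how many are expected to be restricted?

Cross: M^R/M × M^R/M
Allele dominance: M^R > M > m
Offspring genotypes: 1 M^R/M^R, 2 M^R/M, 1 M/M
Phenotype counts: 3 restricted, 1 mallard
restricted: 3 out of 4 → fraction 3/4
Expected count = 3/4 × 584 = 438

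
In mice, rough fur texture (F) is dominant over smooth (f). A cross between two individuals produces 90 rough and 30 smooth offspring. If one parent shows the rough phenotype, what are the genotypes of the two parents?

Observed offspring: 90 rough, 30 smooth
The observed ratio simplifies to 3:1. Smooth (ff) offspring appear, so each parent must contribute one f allele. The parent stated to show rough carries F, so it is Ff. The other parent is then either Ff or ff: Ff × ff would give a 1:1 split, whereas Ff × Ff gives 3:1 — matching the data. So both parents are heterozygous (Ff × Ff).
Parent genotypes: Ff × Ff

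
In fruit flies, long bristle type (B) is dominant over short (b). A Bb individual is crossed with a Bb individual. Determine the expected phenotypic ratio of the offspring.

Punnett square for Bb × Bb:
Offspring genotypes: 1 BB, 2 Bb, 1 bb
long: 3, short: 1
Ratio: 3:1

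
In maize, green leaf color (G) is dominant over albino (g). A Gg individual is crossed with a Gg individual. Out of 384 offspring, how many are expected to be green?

Punnett square for Gg × Gg:
Offspring genotypes: 1 GG, 2 Gg, 1 gg
green: 3, albino: 1
green: 3 out of 4 → fraction 3/4
Expected count = 3/4 × 384 = 288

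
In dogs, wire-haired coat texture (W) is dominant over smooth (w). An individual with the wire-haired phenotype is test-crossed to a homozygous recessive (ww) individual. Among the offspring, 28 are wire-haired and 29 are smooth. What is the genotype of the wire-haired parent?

Test cross: ? × ww
Offspring: 28 wire-haired, 29 smooth — approximately 1:1.
A 1:1 ratio in a test cross indicates the unknown parent is heterozygous (Ww).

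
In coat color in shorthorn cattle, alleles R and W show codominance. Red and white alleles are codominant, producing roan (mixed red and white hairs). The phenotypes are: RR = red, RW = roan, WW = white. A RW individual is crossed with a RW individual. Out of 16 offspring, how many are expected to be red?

Punnett square for RW × RW:
Offspring genotypes: 1 RR, 2 RW, 1 WW
Phenotype counts: 1 red, 2 roan, 1 white
red: 1 out of 4 → fraction 1/4
Expected count = 1/4 × 16 = 4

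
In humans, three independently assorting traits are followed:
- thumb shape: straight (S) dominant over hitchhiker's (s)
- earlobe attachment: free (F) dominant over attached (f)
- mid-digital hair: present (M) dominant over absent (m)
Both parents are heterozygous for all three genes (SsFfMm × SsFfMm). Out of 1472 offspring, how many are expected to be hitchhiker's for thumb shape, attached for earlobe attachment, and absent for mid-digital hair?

Trihybrid cross: SsFfMm × SsFfMm
Each trait segregates independently with a 3:1 phenotypic ratio, so each gene contributes 3/4 (dominant) or 1/4 (recessive).
Target: hitchhiker's (thumb shape), attached (earlobe attachment), absent (mid-digital hair)
Probability = product of independent per-trait probabilities
= 1/4 × 1/4 × 1/4 = 1/64
Expected count = 1/64 × 1472 = 23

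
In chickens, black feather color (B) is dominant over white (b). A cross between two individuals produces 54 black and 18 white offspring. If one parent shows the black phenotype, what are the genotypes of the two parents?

Observed offspring: 54 black, 18 white
The observed ratio simplifies to 3:1. White (bb) offspring appear, so each parent must contribute one b allele. The parent stated to show black carries B, so it is Bb. The other parent is then either Bb or bb: Bb × bb would give a 1:1 split, whereas Bb × Bb gives 3:1 — matching the data. So both parents are heterozygous (Bb × Bb).
Parent genotypes: Bb × Bb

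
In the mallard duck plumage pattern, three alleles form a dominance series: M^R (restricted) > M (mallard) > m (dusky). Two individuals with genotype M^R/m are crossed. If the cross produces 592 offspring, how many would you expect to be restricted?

Cross: M^R/m × M^R/m
Allele dominance: M^R > M > m
Offspring genotypes: 1 M^R/M^R, 2 M^R/m, 1 m/m
Phenotype counts: 3 restricted, 1 dusky
restricted: 3 out of 4 → fraction 3/4
Expected count = 3/4 × 592 = 444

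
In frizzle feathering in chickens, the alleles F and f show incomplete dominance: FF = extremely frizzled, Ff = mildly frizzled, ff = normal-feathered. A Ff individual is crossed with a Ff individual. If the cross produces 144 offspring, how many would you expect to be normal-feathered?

Punnett square for Ff × Ff:
Offspring genotypes: 1 FF, 2 Ff, 1 ff
Phenotype counts: 1 extremely frizzled, 2 mildly frizzled, 1 normal-feathered
normal-feathered: 1 out of 4 → fraction 1/4
Expected count = 1/4 × 144 = 36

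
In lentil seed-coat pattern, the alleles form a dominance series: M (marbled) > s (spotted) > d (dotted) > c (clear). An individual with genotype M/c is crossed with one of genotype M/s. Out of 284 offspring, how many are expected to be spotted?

Cross: M/c × M/s
Allele dominance: M > s > d > c
Offspring genotypes: 1 M/M, 1 M/s, 1 M/c, 1 s/c
Phenotype counts: 3 marbled, 1 spotted
spotted: 1 out of 4 → fraction 1/4
Expected count = 1/4 × 284 = 71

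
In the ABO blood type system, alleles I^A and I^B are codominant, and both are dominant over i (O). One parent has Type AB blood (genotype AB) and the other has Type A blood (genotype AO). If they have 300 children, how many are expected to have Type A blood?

Cross: AB × AO
Possible offspring genotypes: 1 AA, 1 AO, 1 AB, 1 BO
Blood type counts: 2 Type A, 1 Type AB, 1 Type B
Probability of Type A: 2/4 = 1/2
Expected count = 1/2 × 300 = 150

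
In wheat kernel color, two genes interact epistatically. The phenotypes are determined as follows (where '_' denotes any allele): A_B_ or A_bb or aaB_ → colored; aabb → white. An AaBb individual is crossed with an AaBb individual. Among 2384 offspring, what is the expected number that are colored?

Cross: AaBb × AaBb — consider each gene separately:
A gene: Aa × Aa → 1 AA, 2 Aa, 1 aa → 3 A_ : 1 aa (out of 4)
B gene: Bb × Bb → 1 BB, 2 Bb, 1 bb → 3 B_ : 1 bb (out of 4)
Genotype classes (out of 4 × 4 = 16): A_B_ = 3×3 = 9; A_bb = 3×1 = 3; aaB_ = 1×3 = 3; aabb = 1×1 = 1
Apply the phenotype rules: A_B_ (9) + A_bb (3) + aaB_ (3) → colored; aabb (1) → white
Phenotype counts (out of 16): 15 colored, 1 white
colored: 15 out of 16 → fraction 15/16
Expected count = 15/16 × 2384 = 2235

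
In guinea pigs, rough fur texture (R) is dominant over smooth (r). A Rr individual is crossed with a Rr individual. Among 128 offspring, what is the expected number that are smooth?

Punnett square for Rr × Rr:
Offspring genotypes: 1 RR, 2 Rr, 1 rr
rough: 3, smooth: 1
smooth: 1 out of 4 → fraction 1/4
Expected count = 1/4 × 128 = 32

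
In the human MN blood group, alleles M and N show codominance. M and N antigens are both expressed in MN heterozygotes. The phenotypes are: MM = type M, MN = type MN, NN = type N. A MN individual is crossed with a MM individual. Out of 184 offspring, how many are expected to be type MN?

Punnett square for MN × MM:
Offspring genotypes: 2 MM, 2 MN
Phenotype counts: 2 type M, 2 type MN
type MN: 2 out of 4 → fraction 1/2
Expected count = 1/2 × 184 = 92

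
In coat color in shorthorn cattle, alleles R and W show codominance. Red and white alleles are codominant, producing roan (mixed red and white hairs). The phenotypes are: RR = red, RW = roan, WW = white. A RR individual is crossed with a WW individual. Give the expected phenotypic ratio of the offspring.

Punnett square for RR × WW:
Offspring genotypes: 4 RW
Phenotype counts: 4 roan
Ratio: all roan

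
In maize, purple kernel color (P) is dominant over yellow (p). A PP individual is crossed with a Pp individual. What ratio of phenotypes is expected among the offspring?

Punnett square for PP × Pp:
Offspring genotypes: 2 PP, 2 Pp
purple: 4, yellow: 0
Ratio: all purple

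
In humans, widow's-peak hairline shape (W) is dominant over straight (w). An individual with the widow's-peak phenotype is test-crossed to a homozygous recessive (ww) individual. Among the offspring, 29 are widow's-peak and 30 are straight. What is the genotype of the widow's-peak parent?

Test cross: ? × ww
Offspring: 29 widow's-peak, 30 straight — approximately 1:1.
A 1:1 ratio in a test cross indicates the unknown parent is heterozygous (Ww).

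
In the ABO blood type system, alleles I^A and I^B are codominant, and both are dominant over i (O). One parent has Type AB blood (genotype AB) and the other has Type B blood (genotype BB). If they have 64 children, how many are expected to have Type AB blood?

Cross: AB × BB
Possible offspring genotypes: 2 AB, 2 BB
Blood type counts: 2 Type AB, 2 Type B
Probability of Type AB: 2/4 = 1/2
Expected count = 1/2 × 64 = 32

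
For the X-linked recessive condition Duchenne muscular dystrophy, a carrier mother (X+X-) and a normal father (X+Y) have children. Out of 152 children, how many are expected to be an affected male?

Cross: X+X- × X+Y
Offspring: 1 X+X+, 1 X+Y, 1 X+X-, 1 X-Y
Probability of an affected male: 1/4
Expected count = 1/4 × 152 = 38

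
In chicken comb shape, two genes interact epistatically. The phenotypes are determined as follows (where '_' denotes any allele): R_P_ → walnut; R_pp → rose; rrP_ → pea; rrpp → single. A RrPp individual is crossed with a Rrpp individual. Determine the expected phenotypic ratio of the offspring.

Cross: RrPp × Rrpp — consider each gene separately:
R gene: Rr × Rr → 1 RR, 2 Rr, 1 rr → 3 R_ : 1 rr (out of 4)
P gene: Pp × pp → 2 Pp, 2 pp → 2 P_ : 2 pp (out of 4)
Genotype classes (out of 4 × 4 = 16): R_P_ = 3×2 = 6; R_pp = 3×2 = 6; rrP_ = 1×2 = 2; rrpp = 1×2 = 2
Apply the phenotype rules: R_P_ (6) → walnut; R_pp (6) → rose; rrP_ (2) → pea; rrpp (2) → single
Phenotype counts (out of 16): 6 walnut, 6 rose, 2 pea, 2 single
Ratio: 3 walnut : 3 rose : 1 pea : 1 single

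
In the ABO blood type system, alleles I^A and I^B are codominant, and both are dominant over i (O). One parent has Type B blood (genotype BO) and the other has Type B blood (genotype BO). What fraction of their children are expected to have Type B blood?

Cross: BO × BO
Possible offspring genotypes: 1 BB, 2 BO, 1 OO
Blood type counts: 3 Type B, 1 Type O
Probability of Type B: 3/4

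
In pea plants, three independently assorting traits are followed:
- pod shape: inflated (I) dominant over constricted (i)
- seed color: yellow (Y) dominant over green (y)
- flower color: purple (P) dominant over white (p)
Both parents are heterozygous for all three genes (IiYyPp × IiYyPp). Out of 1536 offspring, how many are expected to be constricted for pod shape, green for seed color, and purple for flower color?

Trihybrid cross: IiYyPp × IiYyPp
Each trait segregates independently with a 3:1 phenotypic ratio, so each gene contributes 3/4 (dominant) or 1/4 (recessive).
Target: constricted (pod shape), green (seed color), purple (flower color)
Probability = product of independent per-trait probabilities
= 1/4 × 1/4 × 3/4 = 3/64
Expected count = 3/64 × 1536 = 72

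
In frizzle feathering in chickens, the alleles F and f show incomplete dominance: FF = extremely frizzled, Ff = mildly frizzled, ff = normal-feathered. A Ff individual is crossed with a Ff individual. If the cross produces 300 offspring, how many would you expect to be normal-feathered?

Punnett square for Ff × Ff:
Offspring genotypes: 1 FF, 2 Ff, 1 ff
Phenotype counts: 1 extremely frizzled, 2 mildly frizzled, 1 normal-feathered
normal-feathered: 1 out of 4 → fraction 1/4
Expected count = 1/4 × 300 = 75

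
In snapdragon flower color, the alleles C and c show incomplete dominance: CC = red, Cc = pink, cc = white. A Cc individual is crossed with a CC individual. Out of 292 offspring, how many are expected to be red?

Punnett square for Cc × CC:
Offspring genotypes: 2 CC, 2 Cc
Phenotype counts: 2 red, 2 pink
red: 2 out of 4 → fraction 1/2
Expected count = 1/2 × 292 = 146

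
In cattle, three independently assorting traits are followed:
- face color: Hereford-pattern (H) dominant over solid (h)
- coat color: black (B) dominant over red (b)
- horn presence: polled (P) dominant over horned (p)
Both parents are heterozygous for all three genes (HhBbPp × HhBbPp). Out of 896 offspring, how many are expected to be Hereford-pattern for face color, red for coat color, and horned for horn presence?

Trihybrid cross: HhBbPp × HhBbPp
Each trait segregates independently with a 3:1 phenotypic ratio, so each gene contributes 3/4 (dominant) or 1/4 (recessive).
Target: Hereford-pattern (face color), red (coat color), horned (horn presence)
Probability = product of independent per-trait probabilities
= 3/4 × 1/4 × 1/4 = 3/64
Expected count = 3/64 × 896 = 42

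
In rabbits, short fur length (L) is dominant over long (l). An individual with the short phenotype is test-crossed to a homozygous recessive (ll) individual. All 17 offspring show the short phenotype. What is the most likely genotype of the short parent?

Test cross: ? × ll
All offspring are short.
If the unknown parent were heterozygous (Ll), about half of 17 offspring would be long; none are. The unknown parent is most likely homozygous dominant (LL).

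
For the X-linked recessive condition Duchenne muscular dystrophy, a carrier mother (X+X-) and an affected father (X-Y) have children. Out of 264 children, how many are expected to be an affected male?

Cross: X+X- × X-Y
Offspring: 1 X+X-, 1 X+Y, 1 X-X-, 1 X-Y
Probability of an affected male: 1/4
Expected count = 1/4 × 264 = 66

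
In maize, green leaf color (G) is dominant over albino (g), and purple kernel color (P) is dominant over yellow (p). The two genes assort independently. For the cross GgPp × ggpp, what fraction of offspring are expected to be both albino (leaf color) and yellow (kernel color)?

Dihybrid cross GgPp × ggpp — consider each gene separately:
leaf color: Gg × gg → 2 Gg, 2 gg → 2 G_ : 2 gg (out of 4)
kernel color: Pp × pp → 2 Pp, 2 pp → 2 P_ : 2 pp (out of 4)
Looking for: albino (gg) and yellow (pp)
P(albino) = 2/4, P(yellow) = 2/4
P(both) = 2/4 × 2/4 = 4/16 = 1/4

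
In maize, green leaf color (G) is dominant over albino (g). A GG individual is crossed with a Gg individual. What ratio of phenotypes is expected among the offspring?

Punnett square for GG × Gg:
Offspring genotypes: 2 GG, 2 Gg
green: 4, albino: 0
Ratio: all green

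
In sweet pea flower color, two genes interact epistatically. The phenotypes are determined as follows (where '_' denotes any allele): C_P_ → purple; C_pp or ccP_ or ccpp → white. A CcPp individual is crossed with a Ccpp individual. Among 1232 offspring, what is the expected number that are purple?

Cross: CcPp × Ccpp — consider each gene separately:
C gene: Cc × Cc → 1 CC, 2 Cc, 1 cc → 3 C_ : 1 cc (out of 4)
P gene: Pp × pp → 2 Pp, 2 pp → 2 P_ : 2 pp (out of 4)
Genotype classes (out of 4 × 4 = 16): C_P_ = 3×2 = 6; C_pp = 3×2 = 6; ccP_ = 1×2 = 2; ccpp = 1×2 = 2
Apply the phenotype rules: C_P_ (6) → purple; C_pp (6) + ccP_ (2) + ccpp (2) → white
Phenotype counts (out of 16): 6 purple, 10 white
purple: 6 out of 16 → fraction 3/8
Expected count = 3/8 × 1232 = 462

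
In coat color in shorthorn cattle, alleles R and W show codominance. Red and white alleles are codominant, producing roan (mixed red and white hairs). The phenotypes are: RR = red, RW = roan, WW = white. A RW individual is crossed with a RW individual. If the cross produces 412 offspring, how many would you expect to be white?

Punnett square for RW × RW:
Offspring genotypes: 1 RR, 2 RW, 1 WW
Phenotype counts: 1 red, 2 roan, 1 white
white: 1 out of 4 → fraction 1/4
Expected count = 1/4 × 412 = 103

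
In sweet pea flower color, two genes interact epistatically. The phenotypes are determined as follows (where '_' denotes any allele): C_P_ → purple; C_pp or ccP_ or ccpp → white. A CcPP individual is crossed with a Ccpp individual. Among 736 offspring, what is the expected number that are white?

Cross: CcPP × Ccpp — consider each gene separately:
C gene: Cc × Cc → 1 CC, 2 Cc, 1 cc → 3 C_ : 1 cc (out of 4)
P gene: PP × pp → 4 Pp → 4 P_ (out of 4)
Genotype classes (out of 4 × 4 = 16): C_P_ = 3×4 = 12; ccP_ = 1×4 = 4
Apply the phenotype rules: C_P_ (12) → purple; ccP_ (4) → white
Phenotype counts (out of 16): 12 purple, 4 white
white: 4 out of 16 → fraction 1/4
Expected count = 1/4 × 736 = 184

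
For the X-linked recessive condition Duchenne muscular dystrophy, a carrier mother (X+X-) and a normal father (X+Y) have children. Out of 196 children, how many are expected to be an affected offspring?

Cross: X+X- × X+Y
Offspring: 1 X+X+, 1 X+Y, 1 X+X-, 1 X-Y
Probability of an affected offspring: 1/4
Expected count = 1/4 × 196 = 49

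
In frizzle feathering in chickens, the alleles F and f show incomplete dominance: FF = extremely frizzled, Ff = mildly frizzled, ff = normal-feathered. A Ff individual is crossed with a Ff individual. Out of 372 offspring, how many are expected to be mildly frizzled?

Punnett square for Ff × Ff:
Offspring genotypes: 1 FF, 2 Ff, 1 ff
Phenotype counts: 1 extremely frizzled, 2 mildly frizzled, 1 normal-feathered
mildly frizzled: 2 out of 4 → fraction 1/2
Expected count = 1/2 × 372 = 186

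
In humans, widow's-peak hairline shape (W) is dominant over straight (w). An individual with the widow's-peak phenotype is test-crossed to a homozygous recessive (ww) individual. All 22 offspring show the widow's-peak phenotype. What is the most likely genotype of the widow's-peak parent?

Test cross: ? × ww
All offspring are widow's-peak.
If the unknown parent were heterozygous (Ww), about half of 22 offspring would be straight; none are. The unknown parent is most likely homozygous dominant (WW).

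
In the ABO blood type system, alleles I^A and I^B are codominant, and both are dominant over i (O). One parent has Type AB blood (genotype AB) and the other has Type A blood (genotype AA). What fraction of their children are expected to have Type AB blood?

Cross: AB × AA
Possible offspring genotypes: 2 AA, 2 AB
Blood type counts: 2 Type A, 2 Type AB
Probability of Type AB: 2/4 = 1/2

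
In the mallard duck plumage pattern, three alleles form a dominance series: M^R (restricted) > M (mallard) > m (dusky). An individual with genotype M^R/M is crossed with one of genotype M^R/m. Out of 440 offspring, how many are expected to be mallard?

Cross: M^R/M × M^R/m
Allele dominance: M^R > M > m
Offspring genotypes: 1 M^R/M^R, 1 M^R/m, 1 M^R/M, 1 M/m
Phenotype counts: 3 restricted, 1 mallard
mallard: 1 out of 4 → fraction 1/4
Expected count = 1/4 × 440 = 110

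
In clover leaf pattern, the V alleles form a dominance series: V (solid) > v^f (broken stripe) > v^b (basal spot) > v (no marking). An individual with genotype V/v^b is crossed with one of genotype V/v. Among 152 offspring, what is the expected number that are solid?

Cross: V/v^b × V/v
Allele dominance: V > v^f > v^b > v
Offspring genotypes: 1 V/V, 1 V/v, 1 V/v^b, 1 v^b/v
Phenotype counts: 3 solid, 1 basal spot
solid: 3 out of 4 → fraction 3/4
Expected count = 3/4 × 152 = 114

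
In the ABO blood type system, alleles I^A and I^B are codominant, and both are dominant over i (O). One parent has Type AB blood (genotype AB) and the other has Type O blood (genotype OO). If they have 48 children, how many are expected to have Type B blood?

Cross: AB × OO
Possible offspring genotypes: 2 AO, 2 BO
Blood type counts: 2 Type A, 2 Type B
Probability of Type B: 2/4 = 1/2
Expected count = 1/2 × 48 = 24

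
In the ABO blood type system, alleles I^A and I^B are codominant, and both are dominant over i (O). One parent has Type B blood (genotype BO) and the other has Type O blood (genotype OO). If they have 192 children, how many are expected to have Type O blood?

Cross: BO × OO
Possible offspring genotypes: 2 BO, 2 OO
Blood type counts: 2 Type B, 2 Type O
Probability of Type O: 2/4 = 1/2
Expected count = 1/2 × 192 = 96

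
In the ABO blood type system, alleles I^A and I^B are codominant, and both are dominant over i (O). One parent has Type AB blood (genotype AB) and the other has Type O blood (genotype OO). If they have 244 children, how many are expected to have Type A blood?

Cross: AB × OO
Possible offspring genotypes: 2 AO, 2 BO
Blood type counts: 2 Type A, 2 Type B
Probability of Type A: 2/4 = 1/2
Expected count = 1/2 × 244 = 122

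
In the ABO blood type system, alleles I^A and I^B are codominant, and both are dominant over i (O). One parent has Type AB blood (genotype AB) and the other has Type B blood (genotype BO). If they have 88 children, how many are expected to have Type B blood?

Cross: AB × BO
Possible offspring genotypes: 1 AB, 1 AO, 1 BB, 1 BO
Blood type counts: 1 Type AB, 1 Type A, 2 Type B
Probability of Type B: 2/4 = 1/2
Expected count = 1/2 × 88 = 44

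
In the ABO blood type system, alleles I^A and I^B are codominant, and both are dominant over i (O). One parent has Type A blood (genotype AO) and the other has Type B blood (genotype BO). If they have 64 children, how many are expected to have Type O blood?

Cross: AO × BO
Possible offspring genotypes: 1 AB, 1 AO, 1 BO, 1 OO
Blood type counts: 1 Type AB, 1 Type A, 1 Type B, 1 Type O
Probability of Type O: 1/4
Expected count = 1/4 × 64 = 16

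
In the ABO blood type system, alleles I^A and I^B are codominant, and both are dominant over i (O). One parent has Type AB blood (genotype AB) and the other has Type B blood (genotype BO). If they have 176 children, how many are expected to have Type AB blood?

Cross: AB × BO
Possible offspring genotypes: 1 AB, 1 AO, 1 BB, 1 BO
Blood type counts: 1 Type AB, 1 Type A, 2 Type B
Probability of Type AB: 1/4
Expected count = 1/4 × 176 = 44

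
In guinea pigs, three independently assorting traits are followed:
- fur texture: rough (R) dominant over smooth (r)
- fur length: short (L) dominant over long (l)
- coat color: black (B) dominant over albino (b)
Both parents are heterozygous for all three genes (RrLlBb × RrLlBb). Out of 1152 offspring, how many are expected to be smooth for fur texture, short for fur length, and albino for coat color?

Trihybrid cross: RrLlBb × RrLlBb
Each trait segregates independently with a 3:1 phenotypic ratio, so each gene contributes 3/4 (dominant) or 1/4 (recessive).
Target: smooth (fur texture), short (fur length), albino (coat color)
Probability = product of independent per-trait probabilities
= 1/4 × 3/4 × 1/4 = 3/64
Expected count = 3/64 × 1152 = 54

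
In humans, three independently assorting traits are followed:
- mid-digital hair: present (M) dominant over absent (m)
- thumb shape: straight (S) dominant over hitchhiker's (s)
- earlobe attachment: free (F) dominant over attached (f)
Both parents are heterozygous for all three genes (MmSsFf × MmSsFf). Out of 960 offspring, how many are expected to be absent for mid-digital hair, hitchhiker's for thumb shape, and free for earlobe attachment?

Trihybrid cross: MmSsFf × MmSsFf
Each trait segregates independently with a 3:1 phenotypic ratio, so each gene contributes 3/4 (dominant) or 1/4 (recessive).
Target: absent (mid-digital hair), hitchhiker's (thumb shape), free (earlobe attachment)
Probability = product of independent per-trait probabilities
= 1/4 × 1/4 × 3/4 = 3/64
Expected count = 3/64 × 960 = 45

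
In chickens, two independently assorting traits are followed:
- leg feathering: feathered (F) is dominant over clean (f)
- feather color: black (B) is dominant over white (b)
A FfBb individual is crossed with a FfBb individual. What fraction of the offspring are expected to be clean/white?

Dihybrid cross FfBb × FfBb — consider each gene separately:
leg feathering: Ff × Ff → 1 FF, 2 Ff, 1 ff → 3 F_ : 1 ff (out of 4)
feather color: Bb × Bb → 1 BB, 2 Bb, 1 bb → 3 B_ : 1 bb (out of 4)
Combine (counts out of 4 × 4 = 16): feathered/black (F_B_) = 3×3 = 9; feathered/white (F_bb) = 3×1 = 3; clean/black (ffB_) = 1×3 = 3; clean/white (ffbb) = 1×1 = 1
Phenotype counts (out of 16): 9 feathered/black, 3 feathered/white, 3 clean/black, 1 clean/white
clean/white: 1 out of 16
Probability: 1/16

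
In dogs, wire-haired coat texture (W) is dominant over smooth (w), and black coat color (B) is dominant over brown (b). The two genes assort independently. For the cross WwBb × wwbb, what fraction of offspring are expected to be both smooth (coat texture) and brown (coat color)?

Dihybrid cross WwBb × wwbb — consider each gene separately:
coat texture: Ww × ww → 2 Ww, 2 ww → 2 W_ : 2 ww (out of 4)
coat color: Bb × bb → 2 Bb, 2 bb → 2 B_ : 2 bb (out of 4)
Looking for: smooth (ww) and brown (bb)
P(smooth) = 2/4, P(brown) = 2/4
P(both) = 2/4 × 2/4 = 4/16 = 1/4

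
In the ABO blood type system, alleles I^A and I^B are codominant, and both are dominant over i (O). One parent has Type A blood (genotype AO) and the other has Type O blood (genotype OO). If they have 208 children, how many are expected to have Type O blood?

Cross: AO × OO
Possible offspring genotypes: 2 AO, 2 OO
Blood type counts: 2 Type A, 2 Type O
Probability of Type O: 2/4 = 1/2
Expected count = 1/2 × 208 = 104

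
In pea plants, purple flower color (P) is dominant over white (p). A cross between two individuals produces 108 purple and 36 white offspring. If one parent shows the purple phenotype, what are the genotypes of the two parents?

Observed offspring: 108 purple, 36 white
The observed ratio simplifies to 3:1. White (pp) offspring appear, so each parent must contribute one p allele. The parent stated to show purple carries P, so it is Pp. The other parent is then either Pp or pp: Pp × pp would give a 1:1 split, whereas Pp × Pp gives 3:1 — matching the data. So both parents are heterozygous (Pp × Pp).
Parent genotypes: Pp × Pp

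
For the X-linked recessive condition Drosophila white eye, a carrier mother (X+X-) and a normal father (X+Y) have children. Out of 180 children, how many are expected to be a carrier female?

Cross: X+X- × X+Y
Offspring: 1 X+X+, 1 X+Y, 1 X+X-, 1 X-Y
Probability of a carrier female: 1/4
Expected count = 1/4 × 180 = 45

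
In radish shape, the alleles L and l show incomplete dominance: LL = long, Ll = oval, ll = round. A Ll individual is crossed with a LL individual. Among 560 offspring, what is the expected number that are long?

Punnett square for Ll × LL:
Offspring genotypes: 2 LL, 2 Ll
Phenotype counts: 2 long, 2 oval
long: 2 out of 4 → fraction 1/2
Expected count = 1/2 × 560 = 280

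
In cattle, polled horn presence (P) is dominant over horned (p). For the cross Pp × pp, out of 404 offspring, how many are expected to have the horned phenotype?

Punnett square for Pp × pp:
Offspring genotypes: 2 Pp, 2 pp
Total offspring: 4
Count with target: 2
Probability: 2/4 = 1/2
Expected count = 1/2 × 404 = 202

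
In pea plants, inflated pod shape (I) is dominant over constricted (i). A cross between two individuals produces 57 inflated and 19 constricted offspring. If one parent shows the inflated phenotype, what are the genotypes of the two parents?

Observed offspring: 57 inflated, 19 constricted
The observed ratio simplifies to 3:1. Constricted (ii) offspring appear, so each parent must contribute one i allele. The parent stated to show inflated carries I, so it is Ii. The other parent is then either Ii or ii: Ii × ii would give a 1:1 split, whereas Ii × Ii gives 3:1 — matching the data. So both parents are heterozygous (Ii × Ii).
Parent genotypes: Ii × Ii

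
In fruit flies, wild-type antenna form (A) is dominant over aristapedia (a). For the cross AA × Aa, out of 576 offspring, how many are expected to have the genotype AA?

Punnett square for AA × Aa:
Offspring genotypes: 2 AA, 2 Aa
Total offspring: 4
Count with target: 2
Probability: 2/4 = 1/2
Expected count = 1/2 × 576 = 288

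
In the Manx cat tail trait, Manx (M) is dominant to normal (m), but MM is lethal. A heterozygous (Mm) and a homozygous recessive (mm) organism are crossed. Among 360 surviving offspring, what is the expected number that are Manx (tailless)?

Cross: Mm × mm
Punnett square offspring (before lethality): 2 Mm, 2 mm
No MM offspring are produced in this cross.
Manx (tailless): 2 out of 4 → fraction 1/2
Expected count = 1/2 × 360 = 180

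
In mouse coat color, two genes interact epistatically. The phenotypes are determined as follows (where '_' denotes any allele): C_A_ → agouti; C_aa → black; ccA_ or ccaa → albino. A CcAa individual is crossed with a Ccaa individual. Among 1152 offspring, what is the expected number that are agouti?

Cross: CcAa × Ccaa — consider each gene separately:
C gene: Cc × Cc → 1 CC, 2 Cc, 1 cc → 3 C_ : 1 cc (out of 4)
A gene: Aa × aa → 2 Aa, 2 aa → 2 A_ : 2 aa (out of 4)
Genotype classes (out of 4 × 4 = 16): C_A_ = 3×2 = 6; C_aa = 3×2 = 6; ccA_ = 1×2 = 2; ccaa = 1×2 = 2
Apply the phenotype rules: C_A_ (6) → agouti; C_aa (6) → black; ccA_ (2) + ccaa (2) → albino
Phenotype counts (out of 16): 6 agouti, 6 black, 4 albino
agouti: 6 out of 16 → fraction 3/8
Expected count = 3/8 × 1152 = 432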